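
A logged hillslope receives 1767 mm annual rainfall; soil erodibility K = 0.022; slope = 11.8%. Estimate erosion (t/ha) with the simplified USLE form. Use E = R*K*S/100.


Formula: E = R * K * S / 100  (simplified USLE)
R * K = 1767 * 0.022 = 38.874
E = 38.874 * 11.8 / 100 = 4.59 t/ha

4.59


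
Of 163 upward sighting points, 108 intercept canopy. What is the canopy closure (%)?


Formula: Canopy closure = covered points / total points * 100
Closure = 108 / 163 * 100
Closure = 0.6626 * 100 = 66.3%

66.3


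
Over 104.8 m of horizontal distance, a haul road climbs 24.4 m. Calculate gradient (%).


Formula: Gradient = rise / run * 100
Gradient = 24.4 / 104.8 * 100 = 23.3%

23.3


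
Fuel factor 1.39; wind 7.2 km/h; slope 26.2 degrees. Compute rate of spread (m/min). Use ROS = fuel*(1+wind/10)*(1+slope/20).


Formula: ROS = fuel * (1 + wind/10) * (1 + slope/20)
Wind factor = 1 + 7.2/10 = 1.72
Slope factor = 1 + 26.2/20 = 2.31
ROS = 1.39 * 1.72 * 2.31 = 5.52 m/min

5.52


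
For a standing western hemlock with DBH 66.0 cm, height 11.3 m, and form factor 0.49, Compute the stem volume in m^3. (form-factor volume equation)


Formula: V = pi * (DBH/200)^2 * H * ff
Radius = DBH/200 = 66.0/200 = 0.33 m
Radius^2 = 0.33^2 = 0.1089 m^2
V = pi * 0.1089 * 11.3 * 0.49
V = 1.894 m^3

1.894


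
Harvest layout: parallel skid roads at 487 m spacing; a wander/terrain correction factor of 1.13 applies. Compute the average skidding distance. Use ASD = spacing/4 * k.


Formula: ASD = (spacing / 4) * correction
Uncorrected distance = spacing / 4 = 487 / 4 = 121.75 m
ASD = 121.75 * 1.13 = 138 m

138


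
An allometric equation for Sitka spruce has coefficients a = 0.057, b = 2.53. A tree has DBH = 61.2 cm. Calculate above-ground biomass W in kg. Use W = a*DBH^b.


Formula: W = a * DBH^b  (allometric power law)
DBH^b = 61.2^2.53 = 33149.8142
W = 0.057 * 33149.8142 = 1889.5 kg

1889.5


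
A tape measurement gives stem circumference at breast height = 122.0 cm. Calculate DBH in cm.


Formula: DBH = C / pi
DBH = 122.0 / pi
pi = 3.14159...
DBH = 38.8 cm

38.8


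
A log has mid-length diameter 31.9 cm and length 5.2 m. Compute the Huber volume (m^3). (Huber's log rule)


Huber: V = Am * L,  Am = pi*(Dm/200)^2
Am = pi*(31.9/200)^2 = 0.079923 m^2
V = 0.079923*5.2 = 0.4156 m^3

0.4156


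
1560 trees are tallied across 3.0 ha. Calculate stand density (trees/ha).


Formula: Stand Density = N_trees / Area_ha
Density = 1560 trees / 3.0 ha
Density = 520 trees/ha

520


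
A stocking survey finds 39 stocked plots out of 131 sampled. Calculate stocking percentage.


Formula: Stocking % = stocked plots / total plots * 100
Stocking = 39 / 131 * 100
Stocking = 0.2977 * 100 = 29.8%

29.8


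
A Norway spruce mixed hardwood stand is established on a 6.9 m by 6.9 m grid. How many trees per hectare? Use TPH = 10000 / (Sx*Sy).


Formula: TPH = 10000 m^2/ha / (spacing_x * spacing_y)
Area per tree = 6.9 m * 6.9 m = 47.61 m^2
TPH = 10000 / 47.61 = 210 trees/ha

210


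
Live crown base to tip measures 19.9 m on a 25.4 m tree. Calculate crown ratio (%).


Formula: Crown Ratio = (Crown Length / Total Height) * 100
CR = (19.9 m / 25.4 m) * 100
CR = 0.7835 * 100 = 78.3%

78.3


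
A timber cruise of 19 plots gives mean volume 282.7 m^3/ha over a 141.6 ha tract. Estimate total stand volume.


Formula: Total Volume = Mean Volume per ha * Total Area
Total Volume = 282.7 m^3/ha * 141.6 ha
Total Volume = 40030 m^3

40030


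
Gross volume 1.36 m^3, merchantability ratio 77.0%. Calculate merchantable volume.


Formula: MV = V_total * (merchantable_pct / 100)
Merchantable fraction = 77.0% / 100 = 0.77
MV = 1.36 m^3 * 0.77 = 1.047 m^3

1.047


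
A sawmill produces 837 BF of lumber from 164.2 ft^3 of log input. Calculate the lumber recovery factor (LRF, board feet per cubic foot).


Formula: LRF = Lumber Output (BF) / Log Input (ft^3)
LRF = 837 BF / 164.2 ft^3
LRF = 5.1 BF/ft^3

5.1


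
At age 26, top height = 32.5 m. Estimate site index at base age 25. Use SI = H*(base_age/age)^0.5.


Formula: SI = H_dom * (base_age / age)^0.5
Age ratio = 25 / 26 = 0.96154
sqrt(age_ratio) = 0.98058
SI = 32.5 * 0.98058 = 31.9 m

31.9


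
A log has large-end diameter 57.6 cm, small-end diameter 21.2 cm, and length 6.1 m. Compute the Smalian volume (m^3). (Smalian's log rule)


Smalian: V = (A1 + A2)/2 * L,  A = pi*(D/200)^2
A1 = pi*(57.6/200)^2 = 0.260576 m^2
A2 = pi*(21.2/200)^2 = 0.035299 m^2
V = (0.260576+0.035299)/2*6.1 = 0.9024 m^3

0.9024


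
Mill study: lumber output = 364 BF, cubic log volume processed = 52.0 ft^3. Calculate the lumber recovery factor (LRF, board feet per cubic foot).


Formula: LRF = Lumber Output (BF) / Log Input (ft^3)
LRF = 364 BF / 52.0 ft^3
LRF = 7.0 BF/ft^3

7.0


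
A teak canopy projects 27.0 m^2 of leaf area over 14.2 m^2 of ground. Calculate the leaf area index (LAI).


Formula: LAI = total leaf area / ground area  (dimensionless)
LAI = 27.0 m^2 / 14.2 m^2
LAI = 1.9

1.9


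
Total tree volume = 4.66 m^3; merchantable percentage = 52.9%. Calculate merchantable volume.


Formula: MV = V_total * (merchantable_pct / 100)
Merchantable fraction = 52.9% / 100 = 0.529
MV = 4.66 m^3 * 0.529 = 2.465 m^3

2.465


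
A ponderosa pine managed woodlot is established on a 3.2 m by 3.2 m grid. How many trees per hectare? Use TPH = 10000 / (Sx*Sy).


Formula: TPH = 10000 m^2/ha / (spacing_x * spacing_y)
Area per tree = 3.2 m * 3.2 m = 10.24 m^2
TPH = 10000 / 10.24 = 977 trees/ha

977


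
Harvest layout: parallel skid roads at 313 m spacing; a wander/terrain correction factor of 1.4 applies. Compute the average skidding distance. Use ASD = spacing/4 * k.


Formula: ASD = (spacing / 4) * correction
Uncorrected distance = spacing / 4 = 313 / 4 = 78.25 m
ASD = 78.25 * 1.4 = 110 m

110


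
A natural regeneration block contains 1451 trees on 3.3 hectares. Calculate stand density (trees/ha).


Formula: Stand Density = N_trees / Area_ha
Density = 1451 trees / 3.3 ha
Density = 440 trees/ha

440


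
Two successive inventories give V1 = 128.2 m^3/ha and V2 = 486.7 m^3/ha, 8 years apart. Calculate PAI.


Formula: PAI = (V_T2 - V_T1) / (T2 - T1)
Volume increment = 486.7 - 128.2 = 358.5 m^3/ha
PAI = 358.5 / 8 = 44.81 m^3/ha/year

44.81


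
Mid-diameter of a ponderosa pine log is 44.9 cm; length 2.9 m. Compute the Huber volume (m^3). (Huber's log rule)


Huber: V = Am * L,  Am = pi*(Dm/200)^2
Am = pi*(44.9/200)^2 = 0.158337 m^2
V = 0.158337*2.9 = 0.4592 m^3

0.4592


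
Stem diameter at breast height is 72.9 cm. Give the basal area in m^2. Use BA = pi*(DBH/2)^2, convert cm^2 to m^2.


Formula: BA = pi * (DBH/2)^2 / 10000  (cm^2 to m^2)
Radius = DBH/2 = 72.9/2 = 36.45 cm
BA = pi * 36.45^2 / 10000
   = 4173.9279 cm^2 / 10000
   = 0.4174 m^2

0.4174


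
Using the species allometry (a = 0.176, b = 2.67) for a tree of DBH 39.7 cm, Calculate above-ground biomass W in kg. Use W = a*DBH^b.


Formula: W = a * DBH^b  (allometric power law)
DBH^b = 39.7^2.67 = 18568.2362
W = 0.176 * 18568.2362 = 3268.0 kg

3268.0


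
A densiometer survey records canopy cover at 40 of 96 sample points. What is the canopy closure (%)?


Formula: Canopy closure = covered points / total points * 100
Closure = 40 / 96 * 100
Closure = 0.4167 * 100 = 41.7%

41.7


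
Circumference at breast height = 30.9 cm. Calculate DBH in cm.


Formula: DBH = C / pi
DBH = 30.9 / pi
pi = 3.14159...
DBH = 9.8 cm

9.8


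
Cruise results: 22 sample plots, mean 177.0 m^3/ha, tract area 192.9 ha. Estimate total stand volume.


Formula: Total Volume = Mean Volume per ha * Total Area
Total Volume = 177.0 m^3/ha * 192.9 ha
Total Volume = 34143 m^3

34143


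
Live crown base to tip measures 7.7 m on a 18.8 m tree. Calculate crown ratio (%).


Formula: Crown Ratio = (Crown Length / Total Height) * 100
CR = (7.7 m / 18.8 m) * 100
CR = 0.4096 * 100 = 41.0%

41.0


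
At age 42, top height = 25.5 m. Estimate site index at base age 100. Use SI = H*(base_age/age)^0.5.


Formula: SI = H_dom * (base_age / age)^0.5
Age ratio = 100 / 42 = 2.38095
sqrt(age_ratio) = 1.54303
SI = 25.5 * 1.54303 = 39.3 m

39.3


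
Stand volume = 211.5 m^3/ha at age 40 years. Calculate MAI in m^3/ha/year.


Formula: MAI = Total Volume / Stand Age
MAI = 211.5 m^3/ha / 40 years
MAI = 5.29 m^3/ha/year

5.29


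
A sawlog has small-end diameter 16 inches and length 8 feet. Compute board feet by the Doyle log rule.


Doyle: BF = (D - 4)^2 * L / 16
Adjusted diameter = 16 - 4 = 12 in
(D-4)^2 = 12^2 = 144
BF = 144 * 8 / 16 = 72 BF

72


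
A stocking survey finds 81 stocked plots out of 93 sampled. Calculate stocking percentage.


Formula: Stocking % = stocked plots / total plots * 100
Stocking = 81 / 93 * 100
Stocking = 0.871 * 100 = 87.1%

87.1


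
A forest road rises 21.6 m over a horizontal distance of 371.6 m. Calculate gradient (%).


Formula: Gradient = rise / run * 100
Gradient = 21.6 / 371.6 * 100 = 5.8%

5.8


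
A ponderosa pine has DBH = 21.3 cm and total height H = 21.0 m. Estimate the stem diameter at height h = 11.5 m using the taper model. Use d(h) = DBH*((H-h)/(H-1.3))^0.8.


Taper: d(h) = DBH * ((H - h) / (H - 1.3))^0.8
Numerator = H - h = 21.0 - 11.5 = 9.5 m
Denominator = H - 1.3 = 21.0 - 1.3 = 19.7 m
Ratio = 9.5 / 19.7 = 0.48223
d = 21.3 * 0.48223^0.8 = 11.9 cm

11.9


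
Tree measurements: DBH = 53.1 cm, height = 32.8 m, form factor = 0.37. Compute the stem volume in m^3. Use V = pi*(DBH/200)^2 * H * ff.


Formula: V = pi * (DBH/200)^2 * H * ff
Radius = DBH/200 = 53.1/200 = 0.2655 m
Radius^2 = 0.2655^2 = 0.07049025 m^2
V = pi * 0.07049025 * 32.8 * 0.37
V = 2.688 m^3

2.688


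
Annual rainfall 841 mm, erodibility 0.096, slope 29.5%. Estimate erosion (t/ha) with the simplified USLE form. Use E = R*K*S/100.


Formula: E = R * K * S / 100  (simplified USLE)
R * K = 841 * 0.096 = 80.736
E = 80.736 * 29.5 / 100 = 23.82 t/ha

23.82


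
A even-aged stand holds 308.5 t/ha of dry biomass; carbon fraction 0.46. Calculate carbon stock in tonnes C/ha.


Formula: Carbon Stock = Biomass * Carbon Fraction
C = 308.5 t/ha * 0.46
C = 141.9 t C/ha

141.9


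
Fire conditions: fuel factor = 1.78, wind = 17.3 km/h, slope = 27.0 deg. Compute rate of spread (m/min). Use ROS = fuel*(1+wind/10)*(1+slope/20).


Formula: ROS = fuel * (1 + wind/10) * (1 + slope/20)
Wind factor = 1 + 17.3/10 = 2.73
Slope factor = 1 + 27.0/20 = 2.35
ROS = 1.78 * 2.73 * 2.35 = 11.42 m/min

11.42


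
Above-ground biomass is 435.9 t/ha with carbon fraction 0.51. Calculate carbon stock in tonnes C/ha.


Formula: Carbon Stock = Biomass * Carbon Fraction
C = 435.9 t/ha * 0.51
C = 222.3 t C/ha

222.3


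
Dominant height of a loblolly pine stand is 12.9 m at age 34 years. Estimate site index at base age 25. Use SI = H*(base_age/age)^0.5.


Formula: SI = H_dom * (base_age / age)^0.5
Age ratio = 25 / 34 = 0.73529
sqrt(age_ratio) = 0.85749
SI = 12.9 * 0.85749 = 11.1 m

11.1


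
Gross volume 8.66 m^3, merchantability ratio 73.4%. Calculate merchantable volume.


Formula: MV = V_total * (merchantable_pct / 100)
Merchantable fraction = 73.4% / 100 = 0.734
MV = 8.66 m^3 * 0.734 = 6.356 m^3

6.356


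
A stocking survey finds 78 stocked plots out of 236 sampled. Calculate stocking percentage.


Formula: Stocking % = stocked plots / total plots * 100
Stocking = 78 / 236 * 100
Stocking = 0.3305 * 100 = 33.1%

33.1


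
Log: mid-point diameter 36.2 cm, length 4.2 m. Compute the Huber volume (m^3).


Huber: V = Am * L,  Am = pi*(Dm/200)^2
Am = pi*(36.2/200)^2 = 0.102922 m^2
V = 0.102922*4.2 = 0.4323 m^3

0.4323


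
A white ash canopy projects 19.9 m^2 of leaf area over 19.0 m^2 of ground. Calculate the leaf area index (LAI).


Formula: LAI = total leaf area / ground area  (dimensionless)
LAI = 19.9 m^2 / 19.0 m^2
LAI = 1.05

1.05


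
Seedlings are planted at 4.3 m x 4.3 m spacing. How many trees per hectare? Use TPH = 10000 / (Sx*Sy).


Formula: TPH = 10000 m^2/ha / (spacing_x * spacing_y)
Area per tree = 4.3 m * 4.3 m = 18.49 m^2
TPH = 10000 / 18.49 = 541 trees/ha

541


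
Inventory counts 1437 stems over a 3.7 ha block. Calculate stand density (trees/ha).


Formula: Stand Density = N_trees / Area_ha
Density = 1437 trees / 3.7 ha
Density = 388 trees/ha

388


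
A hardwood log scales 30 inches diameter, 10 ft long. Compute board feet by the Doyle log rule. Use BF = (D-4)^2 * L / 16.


Doyle: BF = (D - 4)^2 * L / 16
Adjusted diameter = 30 - 4 = 26 in
(D-4)^2 = 26^2 = 676
BF = 676 * 10 / 16 = 423 BF

423


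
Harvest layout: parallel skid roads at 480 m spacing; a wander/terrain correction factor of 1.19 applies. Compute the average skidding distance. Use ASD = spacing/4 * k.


Formula: ASD = (spacing / 4) * correction
Uncorrected distance = spacing / 4 = 480 / 4 = 120 m
ASD = 120 * 1.19 = 143 m

143


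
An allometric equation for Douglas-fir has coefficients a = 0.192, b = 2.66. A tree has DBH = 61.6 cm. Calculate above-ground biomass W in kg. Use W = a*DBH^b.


Formula: W = a * DBH^b  (allometric power law)
DBH^b = 61.6^2.66 = 57581.7281
W = 0.192 * 57581.7281 = 11055.7 kg

11055.7


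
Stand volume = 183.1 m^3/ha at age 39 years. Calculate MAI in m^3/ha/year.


Formula: MAI = Total Volume / Stand Age
MAI = 183.1 m^3/ha / 39 years
MAI = 4.69 m^3/ha/year

4.69


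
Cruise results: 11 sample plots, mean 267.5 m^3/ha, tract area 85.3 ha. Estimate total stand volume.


Formula: Total Volume = Mean Volume per ha * Total Area
Total Volume = 267.5 m^3/ha * 85.3 ha
Total Volume = 22818 m^3

22818


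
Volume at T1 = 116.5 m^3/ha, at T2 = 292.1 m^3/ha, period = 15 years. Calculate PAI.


Formula: PAI = (V_T2 - V_T1) / (T2 - T1)
Volume increment = 292.1 - 116.5 = 175.6 m^3/ha
PAI = 175.6 / 15 = 11.71 m^3/ha/year

11.71


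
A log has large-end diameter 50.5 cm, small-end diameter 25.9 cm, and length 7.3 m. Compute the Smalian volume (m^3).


Smalian: V = (A1 + A2)/2 * L,  A = pi*(D/200)^2
A1 = pi*(50.5/200)^2 = 0.200296 m^2
A2 = pi*(25.9/200)^2 = 0.052685 m^2
V = (0.200296+0.052685)/2*7.3 = 0.9234 m^3

0.9234


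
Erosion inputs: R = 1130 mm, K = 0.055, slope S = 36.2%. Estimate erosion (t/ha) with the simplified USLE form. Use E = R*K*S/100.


Formula: E = R * K * S / 100  (simplified USLE)
R * K = 1130 * 0.055 = 62.15
E = 62.15 * 36.2 / 100 = 22.5 t/ha

22.5


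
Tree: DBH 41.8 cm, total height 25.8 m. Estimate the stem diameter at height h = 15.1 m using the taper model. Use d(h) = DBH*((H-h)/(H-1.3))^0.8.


Taper: d(h) = DBH * ((H - h) / (H - 1.3))^0.8
Numerator = H - h = 25.8 - 15.1 = 10.7 m
Denominator = H - 1.3 = 25.8 - 1.3 = 24.5 m
Ratio = 10.7 / 24.5 = 0.43673
d = 41.8 * 0.43673^0.8 = 21.5 cm

21.5


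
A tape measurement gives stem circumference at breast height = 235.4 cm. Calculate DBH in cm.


Formula: DBH = C / pi
DBH = 235.4 / pi
pi = 3.14159...
DBH = 74.9 cm

74.9


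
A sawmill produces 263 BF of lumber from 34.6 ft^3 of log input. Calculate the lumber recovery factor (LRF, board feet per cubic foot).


Formula: LRF = Lumber Output (BF) / Log Input (ft^3)
LRF = 263 BF / 34.6 ft^3
LRF = 7.6 BF/ft^3

7.6


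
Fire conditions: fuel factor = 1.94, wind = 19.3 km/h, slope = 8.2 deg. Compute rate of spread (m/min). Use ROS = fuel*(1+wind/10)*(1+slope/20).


Formula: ROS = fuel * (1 + wind/10) * (1 + slope/20)
Wind factor = 1 + 19.3/10 = 2.93
Slope factor = 1 + 8.2/20 = 1.41
ROS = 1.94 * 2.93 * 1.41 = 8.01 m/min

8.01


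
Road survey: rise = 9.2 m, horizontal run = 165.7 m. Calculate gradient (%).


Formula: Gradient = rise / run * 100
Gradient = 9.2 / 165.7 * 100 = 5.6%

5.6


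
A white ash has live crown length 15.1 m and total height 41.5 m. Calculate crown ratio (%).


Formula: Crown Ratio = (Crown Length / Total Height) * 100
CR = (15.1 m / 41.5 m) * 100
CR = 0.3639 * 100 = 36.4%

36.4


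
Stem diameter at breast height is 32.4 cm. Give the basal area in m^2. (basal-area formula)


Formula: BA = pi * (DBH/2)^2 / 10000  (cm^2 to m^2)
Radius = DBH/2 = 32.4/2 = 16.2 cm
BA = pi * 16.2^2 / 10000
   = 824.4796 cm^2 / 10000
   = 0.0824 m^2

0.0824


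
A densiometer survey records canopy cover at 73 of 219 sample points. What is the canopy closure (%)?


Formula: Canopy closure = covered points / total points * 100
Closure = 73 / 219 * 100
Closure = 0.3333 * 100 = 33.3%

33.3


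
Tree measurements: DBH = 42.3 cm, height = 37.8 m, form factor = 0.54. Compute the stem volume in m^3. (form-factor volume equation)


Formula: V = pi * (DBH/200)^2 * H * ff
Radius = DBH/200 = 42.3/200 = 0.2115 m
Radius^2 = 0.2115^2 = 0.04473225 m^2
V = pi * 0.04473225 * 37.8 * 0.54
V = 2.869 m^3

2.869


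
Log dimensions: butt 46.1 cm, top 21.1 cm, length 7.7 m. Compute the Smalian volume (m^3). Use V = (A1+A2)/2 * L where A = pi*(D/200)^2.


Smalian: V = (A1 + A2)/2 * L,  A = pi*(D/200)^2
A1 = pi*(46.1/200)^2 = 0.166914 m^2
A2 = pi*(21.1/200)^2 = 0.034967 m^2
V = (0.166914+0.034967)/2*7.7 = 0.7772 m^3

0.7772


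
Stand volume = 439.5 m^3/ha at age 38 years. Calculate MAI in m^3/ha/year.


Formula: MAI = Total Volume / Stand Age
MAI = 439.5 m^3/ha / 38 years
MAI = 11.57 m^3/ha/year

11.57


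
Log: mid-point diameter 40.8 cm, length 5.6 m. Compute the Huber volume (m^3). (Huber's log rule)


Huber: V = Am * L,  Am = pi*(Dm/200)^2
Am = pi*(40.8/200)^2 = 0.130741 m^2
V = 0.130741*5.6 = 0.7321 m^3

0.7321


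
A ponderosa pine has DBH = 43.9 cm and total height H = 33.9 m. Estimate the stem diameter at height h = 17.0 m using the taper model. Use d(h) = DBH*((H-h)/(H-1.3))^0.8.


Taper: d(h) = DBH * ((H - h) / (H - 1.3))^0.8
Numerator = H - h = 33.9 - 17.0 = 16.9 m
Denominator = H - 1.3 = 33.9 - 1.3 = 32.6 m
Ratio = 16.9 / 32.6 = 0.5184
d = 43.9 * 0.5184^0.8 = 26.0 cm

26.0


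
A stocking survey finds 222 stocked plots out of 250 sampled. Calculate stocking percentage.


Formula: Stocking % = stocked plots / total plots * 100
Stocking = 222 / 250 * 100
Stocking = 0.888 * 100 = 88.8%

88.8


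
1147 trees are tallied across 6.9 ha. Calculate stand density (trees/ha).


Formula: Stand Density = N_trees / Area_ha
Density = 1147 trees / 6.9 ha
Density = 166 trees/ha

166


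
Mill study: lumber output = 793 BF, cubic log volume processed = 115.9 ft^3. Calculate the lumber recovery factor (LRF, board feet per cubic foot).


Formula: LRF = Lumber Output (BF) / Log Input (ft^3)
LRF = 793 BF / 115.9 ft^3
LRF = 6.84 BF/ft^3

6.84


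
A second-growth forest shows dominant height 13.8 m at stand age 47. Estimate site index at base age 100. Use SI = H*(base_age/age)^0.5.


Formula: SI = H_dom * (base_age / age)^0.5
Age ratio = 100 / 47 = 2.12766
sqrt(age_ratio) = 1.45865
SI = 13.8 * 1.45865 = 20.1 m

20.1


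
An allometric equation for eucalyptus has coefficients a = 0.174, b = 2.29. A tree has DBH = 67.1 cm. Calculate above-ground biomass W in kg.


Formula: W = a * DBH^b  (allometric power law)
DBH^b = 67.1^2.29 = 15247.3571
W = 0.174 * 15247.3571 = 2653.0 kg

2653.0


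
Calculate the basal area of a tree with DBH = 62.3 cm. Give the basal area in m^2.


Formula: BA = pi * (DBH/2)^2 / 10000  (cm^2 to m^2)
Radius = DBH/2 = 62.3/2 = 31.15 cm
BA = pi * 31.15^2 / 10000
   = 3048.358 cm^2 / 10000
   = 0.3048 m^2

0.3048


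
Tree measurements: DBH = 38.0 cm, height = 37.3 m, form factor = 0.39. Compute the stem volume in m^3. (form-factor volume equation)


Formula: V = pi * (DBH/200)^2 * H * ff
Radius = DBH/200 = 38.0/200 = 0.19 m
Radius^2 = 0.19^2 = 0.0361 m^2
V = pi * 0.0361 * 37.3 * 0.39
V = 1.65 m^3

1.65


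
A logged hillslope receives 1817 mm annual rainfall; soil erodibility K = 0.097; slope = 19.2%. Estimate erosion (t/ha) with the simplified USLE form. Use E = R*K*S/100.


Formula: E = R * K * S / 100  (simplified USLE)
R * K = 1817 * 0.097 = 176.249
E = 176.249 * 19.2 / 100 = 33.84 t/ha

33.84


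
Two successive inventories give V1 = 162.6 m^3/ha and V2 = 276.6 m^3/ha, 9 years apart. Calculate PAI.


Formula: PAI = (V_T2 - V_T1) / (T2 - T1)
Volume increment = 276.6 - 162.6 = 114.0 m^3/ha
PAI = 114.0 / 9 = 12.67 m^3/ha/year

12.67


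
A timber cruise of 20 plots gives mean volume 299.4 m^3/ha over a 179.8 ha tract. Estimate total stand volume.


Formula: Total Volume = Mean Volume per ha * Total Area
Total Volume = 299.4 m^3/ha * 179.8 ha
Total Volume = 53832 m^3

53832


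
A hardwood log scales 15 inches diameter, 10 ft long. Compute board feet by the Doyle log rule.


Doyle: BF = (D - 4)^2 * L / 16
Adjusted diameter = 15 - 4 = 11 in
(D-4)^2 = 11^2 = 121
BF = 121 * 10 / 16 = 76 BF

76


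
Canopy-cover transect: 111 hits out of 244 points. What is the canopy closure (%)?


Formula: Canopy closure = covered points / total points * 100
Closure = 111 / 244 * 100
Closure = 0.4549 * 100 = 45.5%

45.5


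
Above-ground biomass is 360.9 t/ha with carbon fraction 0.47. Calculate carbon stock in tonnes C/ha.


Formula: Carbon Stock = Biomass * Carbon Fraction
C = 360.9 t/ha * 0.47
C = 169.6 t C/ha

169.6


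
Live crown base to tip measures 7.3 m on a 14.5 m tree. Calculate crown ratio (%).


Formula: Crown Ratio = (Crown Length / Total Height) * 100
CR = (7.3 m / 14.5 m) * 100
CR = 0.5034 * 100 = 50.3%

50.3


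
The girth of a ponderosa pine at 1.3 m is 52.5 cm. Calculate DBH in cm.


Formula: DBH = C / pi
DBH = 52.5 / pi
pi = 3.14159...
DBH = 16.7 cm

16.7


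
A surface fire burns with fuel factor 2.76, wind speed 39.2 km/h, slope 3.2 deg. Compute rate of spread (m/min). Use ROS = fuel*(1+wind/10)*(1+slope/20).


Formula: ROS = fuel * (1 + wind/10) * (1 + slope/20)
Wind factor = 1 + 39.2/10 = 4.92
Slope factor = 1 + 3.2/20 = 1.16
ROS = 2.76 * 4.92 * 1.16 = 15.75 m/min

15.75


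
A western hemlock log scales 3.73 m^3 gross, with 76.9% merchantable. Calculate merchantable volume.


Formula: MV = V_total * (merchantable_pct / 100)
Merchantable fraction = 76.9% / 100 = 0.769
MV = 3.73 m^3 * 0.769 = 2.868 m^3

2.868


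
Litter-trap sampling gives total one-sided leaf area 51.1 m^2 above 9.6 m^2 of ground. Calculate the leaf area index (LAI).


Formula: LAI = total leaf area / ground area  (dimensionless)
LAI = 51.1 m^2 / 9.6 m^2
LAI = 5.32

5.32


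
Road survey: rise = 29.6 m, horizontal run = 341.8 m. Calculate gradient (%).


Formula: Gradient = rise / run * 100
Gradient = 29.6 / 341.8 * 100 = 8.7%

8.7


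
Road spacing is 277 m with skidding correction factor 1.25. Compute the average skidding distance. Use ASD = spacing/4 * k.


Formula: ASD = (spacing / 4) * correction
Uncorrected distance = spacing / 4 = 277 / 4 = 69.25 m
ASD = 69.25 * 1.25 = 87 m

87


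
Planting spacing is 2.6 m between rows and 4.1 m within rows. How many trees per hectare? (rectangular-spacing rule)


Formula: TPH = 10000 m^2/ha / (spacing_x * spacing_y)
Area per tree = 2.6 m * 4.1 m = 10.66 m^2
TPH = 10000 / 10.66 = 938 trees/ha

938


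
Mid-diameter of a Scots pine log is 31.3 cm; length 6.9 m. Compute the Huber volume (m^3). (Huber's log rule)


Huber: V = Am * L,  Am = pi*(Dm/200)^2
Am = pi*(31.3/200)^2 = 0.076945 m^2
V = 0.076945*6.9 = 0.5309 m^3

0.5309


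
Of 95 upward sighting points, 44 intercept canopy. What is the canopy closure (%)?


Formula: Canopy closure = covered points / total points * 100
Closure = 44 / 95 * 100
Closure = 0.4632 * 100 = 46.3%

46.3


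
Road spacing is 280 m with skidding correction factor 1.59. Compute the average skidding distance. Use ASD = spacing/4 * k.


Formula: ASD = (spacing / 4) * correction
Uncorrected distance = spacing / 4 = 280 / 4 = 70 m
ASD = 70 * 1.59 = 111 m

111


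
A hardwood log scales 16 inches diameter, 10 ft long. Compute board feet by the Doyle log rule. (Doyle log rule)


Doyle: BF = (D - 4)^2 * L / 16
Adjusted diameter = 16 - 4 = 12 in
(D-4)^2 = 12^2 = 144
BF = 144 * 10 / 16 = 90 BF

90


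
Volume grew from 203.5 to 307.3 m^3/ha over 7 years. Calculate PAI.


Formula: PAI = (V_T2 - V_T1) / (T2 - T1)
Volume increment = 307.3 - 203.5 = 103.8 m^3/ha
PAI = 103.8 / 7 = 14.83 m^3/ha/year

14.83


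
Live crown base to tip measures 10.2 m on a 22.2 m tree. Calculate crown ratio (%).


Formula: Crown Ratio = (Crown Length / Total Height) * 100
CR = (10.2 m / 22.2 m) * 100
CR = 0.4595 * 100 = 45.9%

45.9


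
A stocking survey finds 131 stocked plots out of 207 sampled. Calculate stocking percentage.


Formula: Stocking % = stocked plots / total plots * 100
Stocking = 131 / 207 * 100
Stocking = 0.6329 * 100 = 63.3%

63.3


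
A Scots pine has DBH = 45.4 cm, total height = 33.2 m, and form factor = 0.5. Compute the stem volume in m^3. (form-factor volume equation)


Formula: V = pi * (DBH/200)^2 * H * ff
Radius = DBH/200 = 45.4/200 = 0.227 m
Radius^2 = 0.227^2 = 0.051529 m^2
V = pi * 0.051529 * 33.2 * 0.5
V = 2.687 m^3

2.687


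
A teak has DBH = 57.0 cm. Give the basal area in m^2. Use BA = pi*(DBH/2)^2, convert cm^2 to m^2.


Formula: BA = pi * (DBH/2)^2 / 10000  (cm^2 to m^2)
Radius = DBH/2 = 57.0/2 = 28.5 cm
BA = pi * 28.5^2 / 10000
   = 2551.7586 cm^2 / 10000
   = 0.2552 m^2

0.2552


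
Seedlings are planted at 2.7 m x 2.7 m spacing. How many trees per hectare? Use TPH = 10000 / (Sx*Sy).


Formula: TPH = 10000 m^2/ha / (spacing_x * spacing_y)
Area per tree = 2.7 m * 2.7 m = 7.29 m^2
TPH = 10000 / 7.29 = 1372 trees/ha

1372


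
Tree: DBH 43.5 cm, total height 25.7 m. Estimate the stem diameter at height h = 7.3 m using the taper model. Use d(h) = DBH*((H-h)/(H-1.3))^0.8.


Taper: d(h) = DBH * ((H - h) / (H - 1.3))^0.8
Numerator = H - h = 25.7 - 7.3 = 18.4 m
Denominator = H - 1.3 = 25.7 - 1.3 = 24.4 m
Ratio = 18.4 / 24.4 = 0.7541
d = 43.5 * 0.7541^0.8 = 34.7 cm

34.7


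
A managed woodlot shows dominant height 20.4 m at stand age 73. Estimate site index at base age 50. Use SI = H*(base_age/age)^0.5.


Formula: SI = H_dom * (base_age / age)^0.5
Age ratio = 50 / 73 = 0.68493
sqrt(age_ratio) = 0.82761
SI = 20.4 * 0.82761 = 16.9 m

16.9


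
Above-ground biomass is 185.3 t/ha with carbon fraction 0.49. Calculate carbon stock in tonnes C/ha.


Formula: Carbon Stock = Biomass * Carbon Fraction
C = 185.3 t/ha * 0.49
C = 90.8 t C/ha

90.8


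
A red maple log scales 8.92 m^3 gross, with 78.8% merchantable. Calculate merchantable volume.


Formula: MV = V_total * (merchantable_pct / 100)
Merchantable fraction = 78.8% / 100 = 0.788
MV = 8.92 m^3 * 0.788 = 7.029 m^3

7.029


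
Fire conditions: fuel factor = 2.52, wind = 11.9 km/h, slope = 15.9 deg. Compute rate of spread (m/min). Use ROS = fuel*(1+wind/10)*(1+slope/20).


Formula: ROS = fuel * (1 + wind/10) * (1 + slope/20)
Wind factor = 1 + 11.9/10 = 2.19
Slope factor = 1 + 15.9/20 = 1.795
ROS = 2.52 * 2.19 * 1.795 = 9.91 m/min

9.91


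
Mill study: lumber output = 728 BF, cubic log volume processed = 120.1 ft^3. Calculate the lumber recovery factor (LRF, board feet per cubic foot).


Formula: LRF = Lumber Output (BF) / Log Input (ft^3)
LRF = 728 BF / 120.1 ft^3
LRF = 6.06 BF/ft^3

6.06


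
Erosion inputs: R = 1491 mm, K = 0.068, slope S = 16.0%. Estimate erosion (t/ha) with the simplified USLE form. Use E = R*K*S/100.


Formula: E = R * K * S / 100  (simplified USLE)
R * K = 1491 * 0.068 = 101.388
E = 101.388 * 16.0 / 100 = 16.22 t/ha

16.22


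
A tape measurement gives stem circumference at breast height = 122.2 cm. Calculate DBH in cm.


Formula: DBH = C / pi
DBH = 122.2 / pi
pi = 3.14159...
DBH = 38.9 cm

38.9


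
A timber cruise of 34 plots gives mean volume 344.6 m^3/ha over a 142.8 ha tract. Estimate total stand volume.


Formula: Total Volume = Mean Volume per ha * Total Area
Total Volume = 344.6 m^3/ha * 142.8 ha
Total Volume = 49209 m^3

49209


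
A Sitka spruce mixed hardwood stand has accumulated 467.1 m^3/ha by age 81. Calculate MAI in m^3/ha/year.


Formula: MAI = Total Volume / Stand Age
MAI = 467.1 m^3/ha / 81 years
MAI = 5.77 m^3/ha/year

5.77


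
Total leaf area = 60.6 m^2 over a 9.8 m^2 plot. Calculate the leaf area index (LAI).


Formula: LAI = total leaf area / ground area  (dimensionless)
LAI = 60.6 m^2 / 9.8 m^2
LAI = 6.18

6.18


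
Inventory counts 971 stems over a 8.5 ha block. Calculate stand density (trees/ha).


Formula: Stand Density = N_trees / Area_ha
Density = 971 trees / 8.5 ha
Density = 114 trees/ha

114


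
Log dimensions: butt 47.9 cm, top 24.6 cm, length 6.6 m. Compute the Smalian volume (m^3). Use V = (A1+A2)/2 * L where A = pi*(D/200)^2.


Smalian: V = (A1 + A2)/2 * L,  A = pi*(D/200)^2
A1 = pi*(47.9/200)^2 = 0.180203 m^2
A2 = pi*(24.6/200)^2 = 0.047529 m^2
V = (0.180203+0.047529)/2*6.6 = 0.7515 m^3

0.7515


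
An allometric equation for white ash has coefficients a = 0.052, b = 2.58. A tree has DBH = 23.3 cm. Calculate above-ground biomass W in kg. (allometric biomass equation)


Formula: W = a * DBH^b  (allometric power law)
DBH^b = 23.3^2.58 = 3371.1515
W = 0.052 * 3371.1515 = 175.3 kg

175.3


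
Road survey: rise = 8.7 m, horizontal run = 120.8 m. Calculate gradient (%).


Formula: Gradient = rise / run * 100
Gradient = 8.7 / 120.8 * 100 = 7.2%

7.2


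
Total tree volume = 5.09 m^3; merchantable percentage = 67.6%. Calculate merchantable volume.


Formula: MV = V_total * (merchantable_pct / 100)
Merchantable fraction = 67.6% / 100 = 0.676
MV = 5.09 m^3 * 0.676 = 3.441 m^3

3.441


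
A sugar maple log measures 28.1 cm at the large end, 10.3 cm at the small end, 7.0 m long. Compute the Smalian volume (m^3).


Smalian: V = (A1 + A2)/2 * L,  A = pi*(D/200)^2
A1 = pi*(28.1/200)^2 = 0.062016 m^2
A2 = pi*(10.3/200)^2 = 0.008332 m^2
V = (0.062016+0.008332)/2*7.0 = 0.2462 m^3

0.2462


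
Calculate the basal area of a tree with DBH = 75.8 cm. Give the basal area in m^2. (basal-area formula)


Formula: BA = pi * (DBH/2)^2 / 10000  (cm^2 to m^2)
Radius = DBH/2 = 75.8/2 = 37.9 cm
BA = pi * 37.9^2 / 10000
   = 4512.6151 cm^2 / 10000
   = 0.4513 m^2

0.4513


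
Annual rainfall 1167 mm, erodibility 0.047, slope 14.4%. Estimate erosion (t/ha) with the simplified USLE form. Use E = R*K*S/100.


Formula: E = R * K * S / 100  (simplified USLE)
R * K = 1167 * 0.047 = 54.849
E = 54.849 * 14.4 / 100 = 7.9 t/ha

7.9


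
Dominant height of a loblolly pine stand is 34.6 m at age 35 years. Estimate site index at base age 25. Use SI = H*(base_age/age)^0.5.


Formula: SI = H_dom * (base_age / age)^0.5
Age ratio = 25 / 35 = 0.71429
sqrt(age_ratio) = 0.84515
SI = 34.6 * 0.84515 = 29.2 m

29.2


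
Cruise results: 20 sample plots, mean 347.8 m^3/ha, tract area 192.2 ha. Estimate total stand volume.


Formula: Total Volume = Mean Volume per ha * Total Area
Total Volume = 347.8 m^3/ha * 192.2 ha
Total Volume = 66847 m^3

66847


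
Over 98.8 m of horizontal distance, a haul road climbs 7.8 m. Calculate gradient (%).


Formula: Gradient = rise / run * 100
Gradient = 7.8 / 98.8 * 100 = 7.9%

7.9


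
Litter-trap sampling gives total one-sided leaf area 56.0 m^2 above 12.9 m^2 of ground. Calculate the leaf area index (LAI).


Formula: LAI = total leaf area / ground area  (dimensionless)
LAI = 56.0 m^2 / 12.9 m^2
LAI = 4.34

4.34


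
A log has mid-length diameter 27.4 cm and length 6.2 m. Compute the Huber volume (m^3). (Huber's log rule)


Huber: V = Am * L,  Am = pi*(Dm/200)^2
Am = pi*(27.4/200)^2 = 0.058965 m^2
V = 0.058965*6.2 = 0.3656 m^3

0.3656


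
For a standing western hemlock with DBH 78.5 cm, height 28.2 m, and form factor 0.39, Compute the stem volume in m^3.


Formula: V = pi * (DBH/200)^2 * H * ff
Radius = DBH/200 = 78.5/200 = 0.3925 m
Radius^2 = 0.3925^2 = 0.15405625 m^2
V = pi * 0.15405625 * 28.2 * 0.39
V = 5.323 m^3

5.323


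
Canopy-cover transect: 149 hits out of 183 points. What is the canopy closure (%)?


Formula: Canopy closure = covered points / total points * 100
Closure = 149 / 183 * 100
Closure = 0.8142 * 100 = 81.4%

81.4


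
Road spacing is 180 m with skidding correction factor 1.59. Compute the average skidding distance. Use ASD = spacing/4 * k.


Formula: ASD = (spacing / 4) * correction
Uncorrected distance = spacing / 4 = 180 / 4 = 45 m
ASD = 45 * 1.59 = 72 m

72


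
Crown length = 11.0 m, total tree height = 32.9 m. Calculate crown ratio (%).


Formula: Crown Ratio = (Crown Length / Total Height) * 100
CR = (11.0 m / 32.9 m) * 100
CR = 0.3343 * 100 = 33.4%

33.4


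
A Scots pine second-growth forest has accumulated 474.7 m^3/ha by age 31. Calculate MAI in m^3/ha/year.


Formula: MAI = Total Volume / Stand Age
MAI = 474.7 m^3/ha / 31 years
MAI = 15.31 m^3/ha/year

15.31


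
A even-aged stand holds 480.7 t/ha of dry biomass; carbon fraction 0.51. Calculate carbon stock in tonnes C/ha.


Formula: Carbon Stock = Biomass * Carbon Fraction
C = 480.7 t/ha * 0.51
C = 245.2 t C/ha

245.2


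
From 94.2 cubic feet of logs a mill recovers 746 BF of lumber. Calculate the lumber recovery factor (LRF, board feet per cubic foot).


Formula: LRF = Lumber Output (BF) / Log Input (ft^3)
LRF = 746 BF / 94.2 ft^3
LRF = 7.92 BF/ft^3

7.92


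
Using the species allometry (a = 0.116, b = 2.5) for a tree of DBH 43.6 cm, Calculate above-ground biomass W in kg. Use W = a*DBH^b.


Formula: W = a * DBH^b  (allometric power law)
DBH^b = 43.6^2.5 = 12552.0952
W = 0.116 * 12552.0952 = 1456.0 kg

1456.0


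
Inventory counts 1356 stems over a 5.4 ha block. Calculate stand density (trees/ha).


Formula: Stand Density = N_trees / Area_ha
Density = 1356 trees / 5.4 ha
Density = 251 trees/ha

251


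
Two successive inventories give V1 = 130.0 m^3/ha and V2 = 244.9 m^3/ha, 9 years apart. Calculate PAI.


Formula: PAI = (V_T2 - V_T1) / (T2 - T1)
Volume increment = 244.9 - 130.0 = 114.9 m^3/ha
PAI = 114.9 / 9 = 12.77 m^3/ha/year

12.77


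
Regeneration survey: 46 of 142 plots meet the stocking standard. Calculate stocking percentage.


Formula: Stocking % = stocked plots / total plots * 100
Stocking = 46 / 142 * 100
Stocking = 0.3239 * 100 = 32.4%

32.4


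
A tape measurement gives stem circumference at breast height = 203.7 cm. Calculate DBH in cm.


Formula: DBH = C / pi
DBH = 203.7 / pi
pi = 3.14159...
DBH = 64.8 cm

64.8


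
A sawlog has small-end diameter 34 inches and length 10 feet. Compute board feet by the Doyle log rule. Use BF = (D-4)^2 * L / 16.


Doyle: BF = (D - 4)^2 * L / 16
Adjusted diameter = 34 - 4 = 30 in
(D-4)^2 = 30^2 = 900
BF = 900 * 10 / 16 = 563 BF

563


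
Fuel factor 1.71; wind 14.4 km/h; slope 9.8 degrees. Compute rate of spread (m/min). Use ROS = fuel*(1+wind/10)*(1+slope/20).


Formula: ROS = fuel * (1 + wind/10) * (1 + slope/20)
Wind factor = 1 + 14.4/10 = 2.44
Slope factor = 1 + 9.8/20 = 1.49
ROS = 1.71 * 2.44 * 1.49 = 6.22 m/min

6.22


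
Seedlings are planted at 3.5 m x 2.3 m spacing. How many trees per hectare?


Formula: TPH = 10000 m^2/ha / (spacing_x * spacing_y)
Area per tree = 3.5 m * 2.3 m = 8.05 m^2
TPH = 10000 / 8.05 = 1242 trees/ha

1242


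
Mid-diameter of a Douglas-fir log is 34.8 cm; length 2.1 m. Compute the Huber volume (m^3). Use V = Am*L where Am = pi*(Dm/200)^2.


Huber: V = Am * L,  Am = pi*(Dm/200)^2
Am = pi*(34.8/200)^2 = 0.095115 m^2
V = 0.095115*2.1 = 0.1997 m^3

0.1997


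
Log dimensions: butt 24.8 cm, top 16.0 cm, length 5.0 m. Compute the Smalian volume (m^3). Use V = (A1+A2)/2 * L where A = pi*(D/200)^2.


Smalian: V = (A1 + A2)/2 * L,  A = pi*(D/200)^2
A1 = pi*(24.8/200)^2 = 0.048305 m^2
A2 = pi*(16.0/200)^2 = 0.020106 m^2
V = (0.048305+0.020106)/2*5.0 = 0.171 m^3

0.171


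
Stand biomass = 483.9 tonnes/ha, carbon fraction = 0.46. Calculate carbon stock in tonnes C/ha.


Formula: Carbon Stock = Biomass * Carbon Fraction
C = 483.9 t/ha * 0.46
C = 222.6 t C/ha

222.6


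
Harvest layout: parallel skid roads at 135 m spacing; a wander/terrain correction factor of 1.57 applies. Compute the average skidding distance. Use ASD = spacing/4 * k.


Formula: ASD = (spacing / 4) * correction
Uncorrected distance = spacing / 4 = 135 / 4 = 33.75 m
ASD = 33.75 * 1.57 = 53 m

53


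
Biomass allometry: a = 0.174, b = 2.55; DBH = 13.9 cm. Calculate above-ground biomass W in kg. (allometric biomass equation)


Formula: W = a * DBH^b  (allometric power law)
DBH^b = 13.9^2.55 = 821.6517
W = 0.174 * 821.6517 = 143.0 kg

143.0


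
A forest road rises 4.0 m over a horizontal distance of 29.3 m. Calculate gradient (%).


Formula: Gradient = rise / run * 100
Gradient = 4.0 / 29.3 * 100 = 13.7%

13.7


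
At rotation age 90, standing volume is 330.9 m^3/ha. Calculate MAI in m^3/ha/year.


Formula: MAI = Total Volume / Stand Age
MAI = 330.9 m^3/ha / 90 years
MAI = 3.68 m^3/ha/year

3.68


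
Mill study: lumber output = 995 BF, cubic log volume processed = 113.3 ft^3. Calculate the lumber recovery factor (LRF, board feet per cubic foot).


Formula: LRF = Lumber Output (BF) / Log Input (ft^3)
LRF = 995 BF / 113.3 ft^3
LRF = 8.78 BF/ft^3

8.78


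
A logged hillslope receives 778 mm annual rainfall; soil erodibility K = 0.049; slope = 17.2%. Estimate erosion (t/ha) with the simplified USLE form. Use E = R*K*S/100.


Formula: E = R * K * S / 100  (simplified USLE)
R * K = 778 * 0.049 = 38.122
E = 38.122 * 17.2 / 100 = 6.56 t/ha

6.56


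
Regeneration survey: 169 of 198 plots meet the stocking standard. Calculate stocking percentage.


Formula: Stocking % = stocked plots / total plots * 100
Stocking = 169 / 198 * 100
Stocking = 0.8535 * 100 = 85.4%

85.4


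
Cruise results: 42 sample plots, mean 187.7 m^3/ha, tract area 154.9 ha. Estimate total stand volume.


Formula: Total Volume = Mean Volume per ha * Total Area
Total Volume = 187.7 m^3/ha * 154.9 ha
Total Volume = 29075 m^3

29075


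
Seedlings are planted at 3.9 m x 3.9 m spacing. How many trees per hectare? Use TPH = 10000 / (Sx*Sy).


Formula: TPH = 10000 m^2/ha / (spacing_x * spacing_y)
Area per tree = 3.9 m * 3.9 m = 15.21 m^2
TPH = 10000 / 15.21 = 657 trees/ha

657


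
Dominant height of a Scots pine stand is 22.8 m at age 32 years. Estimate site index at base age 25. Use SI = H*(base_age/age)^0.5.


Formula: SI = H_dom * (base_age / age)^0.5
Age ratio = 25 / 32 = 0.78125
sqrt(age_ratio) = 0.88388
SI = 22.8 * 0.88388 = 20.2 m

20.2


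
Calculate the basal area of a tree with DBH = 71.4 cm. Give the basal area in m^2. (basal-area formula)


Formula: BA = pi * (DBH/2)^2 / 10000  (cm^2 to m^2)
Radius = DBH/2 = 71.4/2 = 35.7 cm
BA = pi * 35.7^2 / 10000
   = 4003.9284 cm^2 / 10000
   = 0.4004 m^2

0.4004


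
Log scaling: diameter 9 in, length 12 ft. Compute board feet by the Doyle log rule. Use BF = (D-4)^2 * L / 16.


Doyle: BF = (D - 4)^2 * L / 16
Adjusted diameter = 9 - 4 = 5 in
(D-4)^2 = 5^2 = 25
BF = 25 * 12 / 16 = 19 BF

19


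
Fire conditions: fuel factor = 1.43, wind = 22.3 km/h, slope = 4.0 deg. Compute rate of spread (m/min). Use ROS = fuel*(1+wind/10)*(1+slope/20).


Formula: ROS = fuel * (1 + wind/10) * (1 + slope/20)
Wind factor = 1 + 22.3/10 = 3.23
Slope factor = 1 + 4.0/20 = 1.2
ROS = 1.43 * 3.23 * 1.2 = 5.54 m/min

5.54


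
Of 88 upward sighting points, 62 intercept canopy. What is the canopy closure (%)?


Formula: Canopy closure = covered points / total points * 100
Closure = 62 / 88 * 100
Closure = 0.7045 * 100 = 70.5%

70.5


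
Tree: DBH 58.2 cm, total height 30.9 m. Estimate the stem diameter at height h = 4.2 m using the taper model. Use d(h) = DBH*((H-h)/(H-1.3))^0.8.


Taper: d(h) = DBH * ((H - h) / (H - 1.3))^0.8
Numerator = H - h = 30.9 - 4.2 = 26.7 m
Denominator = H - 1.3 = 30.9 - 1.3 = 29.6 m
Ratio = 26.7 / 29.6 = 0.90203
d = 58.2 * 0.90203^0.8 = 53.6 cm

53.6
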